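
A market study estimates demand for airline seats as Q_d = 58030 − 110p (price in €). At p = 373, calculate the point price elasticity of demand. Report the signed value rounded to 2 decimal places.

dQ_d/dp = −110. At p = 373, Q_d = 58030 − 110(373) = 17000.
Ed = (dQ_d/dp)·(p/Q_d) = −110 × (373/17000) = -2.4135…

-2.41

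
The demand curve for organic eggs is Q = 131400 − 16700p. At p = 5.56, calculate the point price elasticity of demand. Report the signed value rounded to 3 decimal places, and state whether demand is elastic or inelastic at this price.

dQ/dp = −16700. At p = 5.56, Q = 131400 − 16700(5.56) = 38548.
Ed = (dQ/dp)·(p/Q) = −16700 × (5.56/38548) = -2.40873…
|Ed| = 2.409 > 1, so demand is elastic.

-2.409; elastic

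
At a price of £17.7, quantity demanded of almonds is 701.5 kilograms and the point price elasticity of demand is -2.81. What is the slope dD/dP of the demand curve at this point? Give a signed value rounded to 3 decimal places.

-111.368

Ed = (dD/dP)·(P/D) ⇒ dD/dP = Ed·D/P = (-2.81)·701.5/17.7 = -111.36807…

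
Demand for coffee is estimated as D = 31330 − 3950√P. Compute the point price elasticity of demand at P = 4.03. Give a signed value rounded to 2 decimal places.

-0.17

dD/dP = −3950/(2√P) = -983.818. At P = 4.03, D = 23400.4.
Ed = (dD/dP)·(P/D) = (-983.818) × (4.03/23400.4) = -0.1694…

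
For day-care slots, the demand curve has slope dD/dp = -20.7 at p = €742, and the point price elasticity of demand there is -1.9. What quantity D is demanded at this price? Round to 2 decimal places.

8083.89

Ed = (dD/dp)·(p/D) ⇒ D = (dD/dp)·p/Ed = (-20.7)·742/(-1.9) = 8083.8947…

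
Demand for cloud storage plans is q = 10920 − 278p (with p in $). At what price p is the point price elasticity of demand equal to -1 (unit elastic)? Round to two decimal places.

Ed = −278p/(10920 − 278p). Set this equal to -1:
278p = 1·(10920 − 278p) ⇒ 278p(1 + 1) = 1·10920
p = 1·10920 / (278·2) = 19.6402…

19.64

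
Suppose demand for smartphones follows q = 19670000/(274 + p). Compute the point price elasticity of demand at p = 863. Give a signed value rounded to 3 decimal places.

-0.759

dq/dp = −19670000/(274 + p)² = -15.2154. At p = 863, q = 17299.9.
Ed = (dq/dp)·(p/q) = (-15.2154) × (863/17299.9) = -0.75901…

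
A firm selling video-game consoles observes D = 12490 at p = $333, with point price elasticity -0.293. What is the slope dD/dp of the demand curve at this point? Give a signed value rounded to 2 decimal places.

-10.99

Ed = (dD/dp)·(p/D) ⇒ dD/dp = Ed·D/p = (-0.293)·12490/333 = -10.9896…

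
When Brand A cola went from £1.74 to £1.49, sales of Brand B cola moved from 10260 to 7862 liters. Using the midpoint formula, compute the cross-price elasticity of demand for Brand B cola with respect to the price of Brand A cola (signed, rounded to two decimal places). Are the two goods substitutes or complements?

%ΔQ_{Brand B cola} = (7862 − 10260)/avg = -2398/9061 = -0.264650…
%ΔP_{Brand A cola} = (1.49 − 1.74)/avg = -0.25/1.615 = -0.154798…
E_cross = (-2398/9061) / (-0.25/1.615) = 1.7096…
E_cross > 0 ⇒ the goods are substitutes.

1.71; substitutes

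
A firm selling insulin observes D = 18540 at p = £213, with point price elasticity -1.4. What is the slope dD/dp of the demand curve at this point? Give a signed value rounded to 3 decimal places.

Ed = (dD/dp)·(p/D) ⇒ dD/dp = Ed·D/p = (-1.4)·18540/213 = -121.85915…

-121.859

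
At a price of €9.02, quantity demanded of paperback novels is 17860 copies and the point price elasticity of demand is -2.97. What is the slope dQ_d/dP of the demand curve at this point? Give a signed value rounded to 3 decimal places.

Ed = (dQ_d/dP)·(P/Q_d) ⇒ dQ_d/dP = Ed·Q_d/P = (-2.97)·17860/9.02 = -5880.73170…

-5880.732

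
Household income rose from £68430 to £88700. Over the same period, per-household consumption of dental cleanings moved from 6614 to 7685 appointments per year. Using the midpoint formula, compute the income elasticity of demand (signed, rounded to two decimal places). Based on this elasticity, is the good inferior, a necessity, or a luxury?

0.58; necessity

%ΔQ = (7685 − 6614)/[( 6614 + 7685)/2] = 1071/7149.5 = 0.149800…
%ΔIncome = (88700 − 68430)/[( 68430 + 88700)/2] = 20270/78565 = 0.258002…
E_income = (1071/7149.5) / (20270/78565) = 0.5806…
0 < E_income < 1 ⇒ normal good, necessity.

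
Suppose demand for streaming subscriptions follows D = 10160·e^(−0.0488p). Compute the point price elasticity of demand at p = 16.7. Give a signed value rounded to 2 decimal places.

-0.81

dD/dp = −0.0488·D = -219.473. At p = 16.7, D = 4497.4.
Ed = (dD/dp)·(p/D) = (-219.473) × (16.7/4497.4) = -0.8149…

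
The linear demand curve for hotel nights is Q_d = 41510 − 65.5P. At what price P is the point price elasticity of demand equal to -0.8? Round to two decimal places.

281.66

Ed = −65.5P/(41510 − 65.5P). Set this equal to -0.8:
65.5P = 0.8·(41510 − 65.5P) ⇒ 65.5P(1 + 0.8) = 0.8·41510
P = 0.8·41510 / (65.5·1.8) = 281.6624…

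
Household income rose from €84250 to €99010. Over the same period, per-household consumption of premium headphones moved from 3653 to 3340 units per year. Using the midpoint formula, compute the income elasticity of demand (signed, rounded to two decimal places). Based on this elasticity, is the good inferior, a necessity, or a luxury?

%ΔQ = (3340 − 3653)/[( 3653 + 3340)/2] = -313/3496.5 = -0.089518…
%ΔIncome = (99010 − 84250)/[( 84250 + 99010)/2] = 14760/91630 = 0.161082…
E_income = (-313/3496.5) / (14760/91630) = -0.5557…
E_income < 0 ⇒ inferior good.

-0.56; inferior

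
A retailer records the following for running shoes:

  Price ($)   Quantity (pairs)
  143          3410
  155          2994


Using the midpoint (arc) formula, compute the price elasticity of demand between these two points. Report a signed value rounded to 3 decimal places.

%ΔQ = (2994 − 3410) / [(3410 + 2994)/2] = -416/3202 = -0.129918…
%ΔP = (155 − 143) / [(143 + 155)/2] = 12/149 = 0.080536…
Arc Ed = %ΔQ / %ΔP = (-416/3202) / (12/149) = -1.61315…

-1.613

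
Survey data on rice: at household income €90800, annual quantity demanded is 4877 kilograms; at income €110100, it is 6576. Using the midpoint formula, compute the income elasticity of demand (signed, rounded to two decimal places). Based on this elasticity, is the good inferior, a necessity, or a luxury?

%ΔQ = (6576 − 4877)/[( 4877 + 6576)/2] = 1699/5726.5 = 0.296690…
%ΔIncome = (110100 − 90800)/[( 90800 + 110100)/2] = 19300/100450 = 0.192135…
E_income = (1699/5726.5) / (19300/100450) = 1.5441…
E_income > 1 ⇒ normal good, luxury.

1.54; luxury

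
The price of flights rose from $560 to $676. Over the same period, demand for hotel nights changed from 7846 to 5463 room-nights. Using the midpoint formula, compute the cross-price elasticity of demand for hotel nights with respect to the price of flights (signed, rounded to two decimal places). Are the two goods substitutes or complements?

%ΔQ_{hotel nights} = (5463 − 7846)/avg = -2383/6654.5 = -0.358103…
%ΔP_{flights} = (676 − 560)/avg = 116/618 = 0.187702…
E_cross = (-2383/6654.5) / (116/618) = -1.9078…
E_cross < 0 ⇒ the goods are complements.

-1.91; complements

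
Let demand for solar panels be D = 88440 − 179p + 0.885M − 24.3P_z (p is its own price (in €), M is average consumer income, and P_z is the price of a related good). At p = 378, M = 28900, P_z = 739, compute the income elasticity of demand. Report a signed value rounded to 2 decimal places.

0.90

At the given values, D = 88440 − 179(378) + 0.885(28900) − 24.3(739) = 28396.8.
∂D/∂M = 0.885.
E = (0.885) × (28900/28396.8) = 0.9006…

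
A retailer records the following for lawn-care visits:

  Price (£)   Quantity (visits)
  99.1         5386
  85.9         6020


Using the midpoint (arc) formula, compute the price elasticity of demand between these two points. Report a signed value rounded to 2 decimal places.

-0.78

%ΔQ = (6020 − 5386) / [(5386 + 6020)/2] = 634/5703 = 0.111169…
%ΔP = (85.9 − 99.1) / [(99.1 + 85.9)/2] = -13.2/92.5 = -0.142702…
Arc Ed = %ΔQ / %ΔP = (634/5703) / (-13.2/92.5) = -0.7790…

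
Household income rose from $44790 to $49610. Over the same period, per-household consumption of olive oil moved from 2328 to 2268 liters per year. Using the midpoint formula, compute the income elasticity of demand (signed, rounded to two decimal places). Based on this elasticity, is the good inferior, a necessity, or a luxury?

-0.26; inferior

%ΔQ = (2268 − 2328)/[( 2328 + 2268)/2] = -60/2298 = -0.026109…
%ΔIncome = (49610 − 44790)/[( 44790 + 49610)/2] = 4820/47200 = 0.102118…
E_income = (-60/2298) / (4820/47200) = -0.2556…
E_income < 0 ⇒ inferior good.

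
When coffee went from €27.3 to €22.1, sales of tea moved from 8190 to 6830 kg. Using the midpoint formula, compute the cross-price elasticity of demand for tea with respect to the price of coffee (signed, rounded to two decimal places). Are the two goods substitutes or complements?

%ΔQ_{tea} = (6830 − 8190)/avg = -1360/7510 = -0.181091…
%ΔP_{coffee} = (22.1 − 27.3)/avg = -5.2/24.7 = -0.210526…
E_cross = (-1360/7510) / (-5.2/24.7) = 0.8601…
E_cross > 0 ⇒ the goods are substitutes.

0.86; substitutes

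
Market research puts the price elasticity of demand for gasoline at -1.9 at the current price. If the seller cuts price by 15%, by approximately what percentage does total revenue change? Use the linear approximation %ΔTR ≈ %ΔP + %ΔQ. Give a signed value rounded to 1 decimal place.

%ΔQ ≈ Ed × %ΔP = (-1.9) × (-15%) = +28.5000%
%ΔTR ≈ %ΔP + %ΔQ = (-15%) + (+28.5000%) = +13.5000%

+13.5%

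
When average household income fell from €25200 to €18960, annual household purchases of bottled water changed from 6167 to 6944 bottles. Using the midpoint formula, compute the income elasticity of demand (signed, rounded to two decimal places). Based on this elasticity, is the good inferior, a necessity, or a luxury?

-0.42; inferior

%ΔQ = (6944 − 6167)/[( 6167 + 6944)/2] = 777/6555.5 = 0.118526…
%ΔIncome = (18960 − 25200)/[( 25200 + 18960)/2] = -6240/22080 = -0.282608…
E_income = (777/6555.5) / (-6240/22080) = -0.4194…
E_income < 0 ⇒ inferior good.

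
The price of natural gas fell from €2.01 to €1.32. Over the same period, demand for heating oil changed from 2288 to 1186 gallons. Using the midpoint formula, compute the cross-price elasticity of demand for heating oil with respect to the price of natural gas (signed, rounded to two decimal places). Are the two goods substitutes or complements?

1.53; substitutes

%ΔQ_{heating oil} = (1186 − 2288)/avg = -1102/1737 = -0.634427…
%ΔP_{natural gas} = (1.32 − 2.01)/avg = -0.69/1.665 = -0.414414…
E_cross = (-1102/1737) / (-0.69/1.665) = 1.5309…
E_cross > 0 ⇒ the goods are substitutes.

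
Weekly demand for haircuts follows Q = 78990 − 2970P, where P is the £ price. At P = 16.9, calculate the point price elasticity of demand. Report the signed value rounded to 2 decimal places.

-1.74

dQ/dP = −2970. At P = 16.9, Q = 78990 − 2970(16.9) = 28797.
Ed = (dQ/dP)·(P/Q) = −2970 × (16.9/28797) = -1.7429…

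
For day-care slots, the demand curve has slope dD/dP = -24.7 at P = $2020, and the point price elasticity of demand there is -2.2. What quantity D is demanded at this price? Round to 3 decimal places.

22679.091

Ed = (dD/dP)·(P/D) ⇒ D = (dD/dP)·P/Ed = (-24.7)·2020/(-2.2) = 22679.09090…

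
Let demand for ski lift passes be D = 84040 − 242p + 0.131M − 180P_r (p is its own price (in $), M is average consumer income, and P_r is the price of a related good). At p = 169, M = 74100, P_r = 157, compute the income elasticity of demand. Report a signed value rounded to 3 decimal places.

0.395

At the given values, D = 84040 − 242(169) + 0.131(74100) − 180(157) = 24589.1.
∂D/∂M = 0.131.
E = (0.131) × (74100/24589.1) = 0.39477…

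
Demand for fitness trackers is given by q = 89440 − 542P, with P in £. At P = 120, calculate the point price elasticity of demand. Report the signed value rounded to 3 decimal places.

dq/dP = −542. At P = 120, q = 89440 − 542(120) = 24400.
Ed = (dq/dP)·(P/q) = −542 × (120/24400) = -2.66557…

-2.666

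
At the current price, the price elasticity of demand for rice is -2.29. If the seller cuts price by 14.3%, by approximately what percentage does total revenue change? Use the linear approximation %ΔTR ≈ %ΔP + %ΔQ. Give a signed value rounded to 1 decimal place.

+18.4%

%ΔQ ≈ Ed × %ΔP = (-2.29) × (-14.3%) = +32.7470%
%ΔTR ≈ %ΔP + %ΔQ = (-14.3%) + (+32.7470%) = +18.4470%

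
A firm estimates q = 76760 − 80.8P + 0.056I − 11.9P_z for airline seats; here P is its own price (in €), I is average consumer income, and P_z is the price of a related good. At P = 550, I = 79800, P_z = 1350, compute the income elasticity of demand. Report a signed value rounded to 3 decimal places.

At the given values, q = 76760 − 80.8(550) + 0.056(79800) − 11.9(1350) = 20723.8.
∂q/∂I = 0.056.
E = (0.056) × (79800/20723.8) = 0.21563…

0.216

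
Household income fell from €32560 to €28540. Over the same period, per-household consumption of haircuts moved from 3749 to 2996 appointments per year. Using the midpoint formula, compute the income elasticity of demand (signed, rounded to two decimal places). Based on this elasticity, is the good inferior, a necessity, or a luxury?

1.70; luxury

%ΔQ = (2996 − 3749)/[( 3749 + 2996)/2] = -753/3372.5 = -0.223276…
%ΔIncome = (28540 − 32560)/[( 32560 + 28540)/2] = -4020/30550 = -0.131587…
E_income = (-753/3372.5) / (-4020/30550) = 1.6967…
E_income > 1 ⇒ normal good, luxury.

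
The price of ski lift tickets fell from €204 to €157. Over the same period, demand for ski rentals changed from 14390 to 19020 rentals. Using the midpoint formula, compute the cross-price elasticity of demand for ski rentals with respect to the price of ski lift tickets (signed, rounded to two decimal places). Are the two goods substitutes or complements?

-1.06; complements

%ΔQ_{ski rentals} = (19020 − 14390)/avg = 4630/16705 = 0.277162…
%ΔP_{ski lift tickets} = (157 − 204)/avg = -47/180.5 = -0.260387…
E_cross = (4630/16705) / (-47/180.5) = -1.0644…
E_cross < 0 ⇒ the goods are complements.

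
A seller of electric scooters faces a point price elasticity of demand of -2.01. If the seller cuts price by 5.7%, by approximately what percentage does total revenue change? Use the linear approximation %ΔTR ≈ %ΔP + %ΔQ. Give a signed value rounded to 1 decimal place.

%ΔQ ≈ Ed × %ΔP = (-2.01) × (-5.7%) = +11.4570%
%ΔTR ≈ %ΔP + %ΔQ = (-5.7%) + (+11.4570%) = +5.7570%

+5.8%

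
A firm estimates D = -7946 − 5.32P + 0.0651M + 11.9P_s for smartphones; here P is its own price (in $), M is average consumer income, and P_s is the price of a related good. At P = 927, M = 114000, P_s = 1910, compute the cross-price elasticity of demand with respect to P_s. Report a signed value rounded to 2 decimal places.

At the given values, D = -7946 − 5.32(927) + 0.0651(114000) + 11.9(1910) = 17272.76.
∂D/∂P_s = 11.9.
E = (11.9) × (1910/17272.76) = 1.3158…

1.32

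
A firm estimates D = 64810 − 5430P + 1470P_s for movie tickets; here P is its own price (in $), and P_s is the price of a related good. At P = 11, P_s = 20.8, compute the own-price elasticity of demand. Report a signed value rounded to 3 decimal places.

-1.675

At the given values, D = 64810 − 5430(11) + 1470(20.8) = 35656.
∂D/∂P = −5430.
E = (-5430) × (11/35656) = -1.67517…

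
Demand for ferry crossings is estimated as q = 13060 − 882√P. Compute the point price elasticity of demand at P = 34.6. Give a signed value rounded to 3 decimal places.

-0.330

dq/dP = −882/(2√P) = -74.9722. At P = 34.6, q = 7871.92.
Ed = (dq/dP)·(P/q) = (-74.9722) × (34.6/7871.92) = -0.32953…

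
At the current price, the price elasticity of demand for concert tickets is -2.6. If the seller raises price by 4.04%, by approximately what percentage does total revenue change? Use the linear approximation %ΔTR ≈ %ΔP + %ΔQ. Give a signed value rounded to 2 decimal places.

%ΔQ ≈ Ed × %ΔP = (-2.6) × (+4.04%) = -10.5040%
%ΔTR ≈ %ΔP + %ΔQ = (+4.04%) + (-10.5040%) = -6.4640%

-6.46%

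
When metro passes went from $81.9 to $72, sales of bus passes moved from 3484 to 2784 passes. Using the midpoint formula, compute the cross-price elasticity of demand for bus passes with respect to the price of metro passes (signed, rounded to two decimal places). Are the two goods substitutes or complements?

%ΔQ_{bus passes} = (2784 − 3484)/avg = -700/3134 = -0.223356…
%ΔP_{metro passes} = (72 − 81.9)/avg = -9.9/76.95 = -0.128654…
E_cross = (-700/3134) / (-9.9/76.95) = 1.7360…
E_cross > 0 ⇒ the goods are substitutes.

1.74; substitutes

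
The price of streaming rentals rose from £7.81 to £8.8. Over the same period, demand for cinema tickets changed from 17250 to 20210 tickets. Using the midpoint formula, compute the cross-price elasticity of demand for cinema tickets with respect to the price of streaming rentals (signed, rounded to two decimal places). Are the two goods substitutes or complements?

1.33; substitutes

%ΔQ_{cinema tickets} = (20210 − 17250)/avg = 2960/18730 = 0.158035…
%ΔP_{streaming rentals} = (8.8 − 7.81)/avg = 0.99/8.305 = 0.119205…
E_cross = (2960/18730) / (0.99/8.305) = 1.3257…
E_cross > 0 ⇒ the goods are substitutes.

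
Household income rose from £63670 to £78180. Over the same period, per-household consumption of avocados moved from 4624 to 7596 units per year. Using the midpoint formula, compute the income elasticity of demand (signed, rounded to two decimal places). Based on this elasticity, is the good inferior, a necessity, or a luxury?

%ΔQ = (7596 − 4624)/[( 4624 + 7596)/2] = 2972/6110 = 0.486415…
%ΔIncome = (78180 − 63670)/[( 63670 + 78180)/2] = 14510/70925 = 0.204582…
E_income = (2972/6110) / (14510/70925) = 2.3776…
E_income > 1 ⇒ normal good, luxury.

2.38; luxury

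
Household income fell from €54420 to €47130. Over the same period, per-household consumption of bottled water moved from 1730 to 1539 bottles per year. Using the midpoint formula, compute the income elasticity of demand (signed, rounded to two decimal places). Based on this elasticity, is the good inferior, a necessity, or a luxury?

%ΔQ = (1539 − 1730)/[( 1730 + 1539)/2] = -191/1634.5 = -0.116855…
%ΔIncome = (47130 − 54420)/[( 54420 + 47130)/2] = -7290/50775 = -0.143574…
E_income = (-191/1634.5) / (-7290/50775) = 0.8138…
0 < E_income < 1 ⇒ normal good, necessity.

0.81; necessity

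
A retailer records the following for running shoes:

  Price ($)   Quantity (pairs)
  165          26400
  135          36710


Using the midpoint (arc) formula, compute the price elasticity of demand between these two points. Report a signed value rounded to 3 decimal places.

-1.634

%ΔQ = (36710 − 26400) / [(26400 + 36710)/2] = 10310/31555 = 0.326731…
%ΔP = (135 − 165) / [(165 + 135)/2] = -30/150 = -0.2
Arc Ed = %ΔQ / %ΔP = (10310/31555) / (-30/150) = -1.63365…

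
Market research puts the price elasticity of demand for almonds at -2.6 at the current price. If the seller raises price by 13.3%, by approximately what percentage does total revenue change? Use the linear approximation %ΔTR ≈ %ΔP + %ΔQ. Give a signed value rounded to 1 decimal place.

-21.3%

%ΔQ ≈ Ed × %ΔP = (-2.6) × (+13.3%) = -34.5800%
%ΔTR ≈ %ΔP + %ΔQ = (+13.3%) + (-34.5800%) = -21.2800%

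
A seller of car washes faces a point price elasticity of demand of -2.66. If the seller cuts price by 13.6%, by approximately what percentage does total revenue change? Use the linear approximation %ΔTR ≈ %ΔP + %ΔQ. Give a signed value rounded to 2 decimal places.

+22.58%

%ΔQ ≈ Ed × %ΔP = (-2.66) × (-13.6%) = +36.1760%
%ΔTR ≈ %ΔP + %ΔQ = (-13.6%) + (+36.1760%) = +22.5760%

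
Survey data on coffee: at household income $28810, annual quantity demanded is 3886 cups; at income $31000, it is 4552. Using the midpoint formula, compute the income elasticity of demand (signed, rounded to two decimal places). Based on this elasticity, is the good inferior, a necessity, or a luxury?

2.16; luxury

%ΔQ = (4552 − 3886)/[( 3886 + 4552)/2] = 666/4219 = 0.157857…
%ΔIncome = (31000 − 28810)/[( 28810 + 31000)/2] = 2190/29905 = 0.073231…
E_income = (666/4219) / (2190/29905) = 2.1555…
E_income > 1 ⇒ normal good, luxury.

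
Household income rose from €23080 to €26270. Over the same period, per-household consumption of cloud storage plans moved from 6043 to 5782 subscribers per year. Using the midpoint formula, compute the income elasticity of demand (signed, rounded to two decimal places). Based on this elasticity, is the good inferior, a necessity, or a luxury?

-0.34; inferior

%ΔQ = (5782 − 6043)/[( 6043 + 5782)/2] = -261/5912.5 = -0.044143…
%ΔIncome = (26270 − 23080)/[( 23080 + 26270)/2] = 3190/24675 = 0.129280…
E_income = (-261/5912.5) / (3190/24675) = -0.3414…
E_income < 0 ⇒ inferior good.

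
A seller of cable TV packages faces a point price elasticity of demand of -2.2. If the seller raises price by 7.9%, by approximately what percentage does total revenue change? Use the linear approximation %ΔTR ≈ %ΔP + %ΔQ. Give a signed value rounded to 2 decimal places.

%ΔQ ≈ Ed × %ΔP = (-2.2) × (+7.9%) = -17.3800%
%ΔTR ≈ %ΔP + %ΔQ = (+7.9%) + (-17.3800%) = -9.4800%

-9.48%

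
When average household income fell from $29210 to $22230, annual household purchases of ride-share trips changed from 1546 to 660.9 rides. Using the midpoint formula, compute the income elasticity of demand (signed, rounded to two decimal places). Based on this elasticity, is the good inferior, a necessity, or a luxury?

%ΔQ = (660.9 − 1546)/[( 1546 + 660.9)/2] = -885.1/1103.45 = -0.802120…
%ΔIncome = (22230 − 29210)/[( 29210 + 22230)/2] = -6980/25720 = -0.271384…
E_income = (-885.1/1103.45) / (-6980/25720) = 2.9556…
E_income > 1 ⇒ normal good, luxury.

2.96; luxury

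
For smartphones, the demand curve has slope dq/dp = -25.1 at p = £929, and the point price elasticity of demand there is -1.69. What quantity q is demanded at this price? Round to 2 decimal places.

13797.57

Ed = (dq/dp)·(p/q) ⇒ q = (dq/dp)·p/Ed = (-25.1)·929/(-1.69) = 13797.5739…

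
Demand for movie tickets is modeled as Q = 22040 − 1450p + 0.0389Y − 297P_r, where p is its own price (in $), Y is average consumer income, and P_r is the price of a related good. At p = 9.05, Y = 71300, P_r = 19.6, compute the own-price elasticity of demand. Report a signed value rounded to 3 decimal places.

-2.236

At the given values, Q = 22040 − 1450(9.05) + 0.0389(71300) − 297(19.6) = 5869.87.
∂Q/∂p = −1450.
E = (-1450) × (9.05/5869.87) = -2.23556…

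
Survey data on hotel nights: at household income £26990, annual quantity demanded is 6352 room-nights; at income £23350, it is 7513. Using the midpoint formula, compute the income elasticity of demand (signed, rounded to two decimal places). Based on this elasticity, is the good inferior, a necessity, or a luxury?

%ΔQ = (7513 − 6352)/[( 6352 + 7513)/2] = 1161/6932.5 = 0.167472…
%ΔIncome = (23350 − 26990)/[( 26990 + 23350)/2] = -3640/25170 = -0.144616…
E_income = (1161/6932.5) / (-3640/25170) = -1.1580…
E_income < 0 ⇒ inferior good.

-1.16; inferior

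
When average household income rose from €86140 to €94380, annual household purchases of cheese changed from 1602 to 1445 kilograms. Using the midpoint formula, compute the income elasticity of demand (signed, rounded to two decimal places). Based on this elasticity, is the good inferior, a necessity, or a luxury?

-1.13; inferior

%ΔQ = (1445 − 1602)/[( 1602 + 1445)/2] = -157/1523.5 = -0.103052…
%ΔIncome = (94380 − 86140)/[( 86140 + 94380)/2] = 8240/90260 = 0.091291…
E_income = (-157/1523.5) / (8240/90260) = -1.1288…
E_income < 0 ⇒ inferior good.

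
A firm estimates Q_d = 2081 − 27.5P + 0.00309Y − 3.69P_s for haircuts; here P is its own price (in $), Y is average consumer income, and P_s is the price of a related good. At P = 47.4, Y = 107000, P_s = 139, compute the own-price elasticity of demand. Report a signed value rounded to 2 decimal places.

At the given values, Q_d = 2081 − 27.5(47.4) + 0.00309(107000) − 3.69(139) = 595.22.
∂Q_d/∂P = −27.5.
E = (-27.5) × (47.4/595.22) = -2.1899…

-2.19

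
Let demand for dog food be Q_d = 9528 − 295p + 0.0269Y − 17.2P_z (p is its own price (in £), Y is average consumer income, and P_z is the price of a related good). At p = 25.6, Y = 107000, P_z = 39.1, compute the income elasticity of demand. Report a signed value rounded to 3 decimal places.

At the given values, Q_d = 9528 − 295(25.6) + 0.0269(107000) − 17.2(39.1) = 4181.78.
∂Q_d/∂Y = 0.0269.
E = (0.0269) × (107000/4181.78) = 0.68829…

0.688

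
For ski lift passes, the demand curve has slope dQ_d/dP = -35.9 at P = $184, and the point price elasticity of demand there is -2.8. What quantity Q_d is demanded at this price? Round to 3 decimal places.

Ed = (dQ_d/dP)·(P/Q_d) ⇒ Q_d = (dQ_d/dP)·P/Ed = (-35.9)·184/(-2.8) = 2359.14285…

2359.143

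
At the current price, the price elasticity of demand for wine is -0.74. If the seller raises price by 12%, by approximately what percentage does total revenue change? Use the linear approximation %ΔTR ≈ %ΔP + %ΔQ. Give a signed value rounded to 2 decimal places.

+3.12%

%ΔQ ≈ Ed × %ΔP = (-0.74) × (+12%) = -8.8800%
%ΔTR ≈ %ΔP + %ΔQ = (+12%) + (-8.8800%) = +3.1200%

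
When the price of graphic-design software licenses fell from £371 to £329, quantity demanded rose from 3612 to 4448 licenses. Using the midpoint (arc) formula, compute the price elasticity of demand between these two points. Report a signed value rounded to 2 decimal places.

-1.73

%ΔQ = (4448 − 3612) / [(3612 + 4448)/2] = 836/4030 = 0.207444…
%ΔP = (329 − 371) / [(371 + 329)/2] = -42/350 = -0.12
Arc Ed = %ΔQ / %ΔP = (836/4030) / (-42/350) = -1.7287…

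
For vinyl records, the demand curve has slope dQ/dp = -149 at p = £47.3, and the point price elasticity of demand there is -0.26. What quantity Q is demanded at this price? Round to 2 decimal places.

Ed = (dQ/dp)·(p/Q) ⇒ Q = (dQ/dp)·p/Ed = (-149)·47.3/(-0.26) = 27106.5384…

27106.54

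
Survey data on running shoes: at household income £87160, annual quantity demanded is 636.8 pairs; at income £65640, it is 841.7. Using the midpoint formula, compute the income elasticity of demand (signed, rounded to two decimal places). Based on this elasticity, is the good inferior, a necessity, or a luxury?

-0.98; inferior

%ΔQ = (841.7 − 636.8)/[( 636.8 + 841.7)/2] = 204.9/739.25 = 0.277172…
%ΔIncome = (65640 − 87160)/[( 87160 + 65640)/2] = -21520/76400 = -0.281675…
E_income = (204.9/739.25) / (-21520/76400) = -0.9840…
E_income < 0 ⇒ inferior good.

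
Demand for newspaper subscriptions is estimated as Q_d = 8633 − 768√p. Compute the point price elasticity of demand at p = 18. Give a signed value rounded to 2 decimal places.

-0.30

dQ_d/dp = −768/(2√p) = -90.5097. At p = 18, Q_d = 5374.65.
Ed = (dQ_d/dp)·(p/Q_d) = (-90.5097) × (18/5374.65) = -0.3031…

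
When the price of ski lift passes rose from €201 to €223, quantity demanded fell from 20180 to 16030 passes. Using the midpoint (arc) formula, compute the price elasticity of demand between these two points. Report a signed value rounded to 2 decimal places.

-2.21

%ΔQ = (16030 − 20180) / [(20180 + 16030)/2] = -4150/18105 = -0.229218…
%ΔP = (223 − 201) / [(201 + 223)/2] = 22/212 = 0.103773…
Arc Ed = %ΔQ / %ΔP = (-4150/18105) / (22/212) = -2.2088…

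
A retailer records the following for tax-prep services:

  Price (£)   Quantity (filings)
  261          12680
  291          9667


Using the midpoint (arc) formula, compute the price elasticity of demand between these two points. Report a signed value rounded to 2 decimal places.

%ΔQ = (9667 − 12680) / [(12680 + 9667)/2] = -3013/11173.5 = -0.269655…
%ΔP = (291 − 261) / [(261 + 291)/2] = 30/276 = 0.108695…
Arc Ed = %ΔQ / %ΔP = (-3013/11173.5) / (30/276) = -2.4808…

-2.48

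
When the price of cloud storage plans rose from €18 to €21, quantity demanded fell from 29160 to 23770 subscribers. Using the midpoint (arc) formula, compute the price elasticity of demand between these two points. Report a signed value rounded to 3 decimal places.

%ΔQ = (23770 − 29160) / [(29160 + 23770)/2] = -5390/26465 = -0.203665…
%ΔP = (21 − 18) / [(18 + 21)/2] = 3/19.5 = 0.153846…
Arc Ed = %ΔQ / %ΔP = (-5390/26465) / (3/19.5) = -1.32382…

-1.324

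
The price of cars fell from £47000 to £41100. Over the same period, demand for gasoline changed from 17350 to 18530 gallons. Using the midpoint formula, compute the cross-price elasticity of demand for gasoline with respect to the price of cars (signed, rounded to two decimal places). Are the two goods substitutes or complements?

%ΔQ_{gasoline} = (18530 − 17350)/avg = 1180/17940 = 0.065774…
%ΔP_{cars} = (41100 − 47000)/avg = -5900/44050 = -0.133938…
E_cross = (1180/17940) / (-5900/44050) = -0.4910…
E_cross < 0 ⇒ the goods are complements.

-0.49; complements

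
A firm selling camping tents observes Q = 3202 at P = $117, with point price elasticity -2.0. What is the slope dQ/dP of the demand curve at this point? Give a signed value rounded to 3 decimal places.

-54.735

Ed = (dQ/dP)·(P/Q) ⇒ dQ/dP = Ed·Q/P = (-2.0)·3202/117 = -54.73504…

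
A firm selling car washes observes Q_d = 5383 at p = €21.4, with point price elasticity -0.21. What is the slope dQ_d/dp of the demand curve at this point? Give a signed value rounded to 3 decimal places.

Ed = (dQ_d/dp)·(p/Q_d) ⇒ dQ_d/dp = Ed·Q_d/p = (-0.21)·5383/21.4 = -52.82383…

-52.824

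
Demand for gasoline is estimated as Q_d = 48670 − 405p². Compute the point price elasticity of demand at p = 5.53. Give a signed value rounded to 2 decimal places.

dQ_d/dp = −2·405·p = -4479.3. At p = 5.53, Q_d = 36284.7355.
Ed = (dQ_d/dp)·(p/Q_d) = (-4479.3) × (5.53/36284.7355) = -0.6826…

-0.68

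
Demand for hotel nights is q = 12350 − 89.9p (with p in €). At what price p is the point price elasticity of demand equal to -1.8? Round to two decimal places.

88.31

Ed = −89.9p/(12350 − 89.9p). Set this equal to -1.8:
89.9p = 1.8·(12350 − 89.9p) ⇒ 89.9p(1 + 1.8) = 1.8·12350
p = 1.8·12350 / (89.9·2.8) = 88.3124…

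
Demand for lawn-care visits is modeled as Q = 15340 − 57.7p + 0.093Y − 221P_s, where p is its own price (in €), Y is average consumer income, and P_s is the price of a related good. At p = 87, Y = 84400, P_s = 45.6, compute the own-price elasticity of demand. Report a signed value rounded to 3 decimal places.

-0.620

At the given values, Q = 15340 − 57.7(87) + 0.093(84400) − 221(45.6) = 8091.7.
∂Q/∂p = −57.7.
E = (-57.7) × (87/8091.7) = -0.62037…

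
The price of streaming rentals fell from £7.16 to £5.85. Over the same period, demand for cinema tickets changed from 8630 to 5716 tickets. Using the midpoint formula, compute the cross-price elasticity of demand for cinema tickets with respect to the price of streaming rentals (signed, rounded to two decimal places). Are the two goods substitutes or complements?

%ΔQ_{cinema tickets} = (5716 − 8630)/avg = -2914/7173 = -0.406245…
%ΔP_{streaming rentals} = (5.85 − 7.16)/avg = -1.31/6.505 = -0.201383…
E_cross = (-2914/7173) / (-1.31/6.505) = 2.0172…
E_cross > 0 ⇒ the goods are substitutes.

2.02; substitutes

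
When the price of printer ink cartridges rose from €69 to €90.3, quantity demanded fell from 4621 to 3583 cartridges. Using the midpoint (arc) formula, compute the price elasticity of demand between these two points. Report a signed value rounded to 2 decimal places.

%ΔQ = (3583 − 4621) / [(4621 + 3583)/2] = -1038/4102 = -0.253047…
%ΔP = (90.3 − 69) / [(69 + 90.3)/2] = 21.3/79.65 = 0.267419…
Arc Ed = %ΔQ / %ΔP = (-1038/4102) / (21.3/79.65) = -0.9462…

-0.95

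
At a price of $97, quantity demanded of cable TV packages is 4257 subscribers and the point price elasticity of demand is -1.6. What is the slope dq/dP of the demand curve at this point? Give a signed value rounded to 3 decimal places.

Ed = (dq/dP)·(P/q) ⇒ dq/dP = Ed·q/P = (-1.6)·4257/97 = -70.21855…

-70.219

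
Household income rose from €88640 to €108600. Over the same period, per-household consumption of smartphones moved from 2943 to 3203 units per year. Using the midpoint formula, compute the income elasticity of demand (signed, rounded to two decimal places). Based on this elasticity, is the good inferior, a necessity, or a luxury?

%ΔQ = (3203 − 2943)/[( 2943 + 3203)/2] = 260/3073 = 0.084607…
%ΔIncome = (108600 − 88640)/[( 88640 + 108600)/2] = 19960/98620 = 0.202393…
E_income = (260/3073) / (19960/98620) = 0.4180…
0 < E_income < 1 ⇒ normal good, necessity.

0.42; necessity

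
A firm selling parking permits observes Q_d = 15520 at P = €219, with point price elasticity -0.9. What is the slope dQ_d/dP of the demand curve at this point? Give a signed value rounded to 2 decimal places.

Ed = (dQ_d/dP)·(P/Q_d) ⇒ dQ_d/dP = Ed·Q_d/P = (-0.9)·15520/219 = -63.7808…

-63.78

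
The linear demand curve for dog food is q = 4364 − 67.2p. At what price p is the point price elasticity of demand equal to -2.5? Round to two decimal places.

46.39

Ed = −67.2p/(4364 − 67.2p). Set this equal to -2.5:
67.2p = 2.5·(4364 − 67.2p) ⇒ 67.2p(1 + 2.5) = 2.5·4364
p = 2.5·4364 / (67.2·3.5) = 46.3860…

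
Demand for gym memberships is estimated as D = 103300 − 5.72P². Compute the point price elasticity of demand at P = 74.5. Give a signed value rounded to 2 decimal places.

-0.89

dD/dP = −2·5.72·P = -852.28. At P = 74.5, D = 71552.57.
Ed = (dD/dP)·(P/D) = (-852.28) × (74.5/71552.57) = -0.8873…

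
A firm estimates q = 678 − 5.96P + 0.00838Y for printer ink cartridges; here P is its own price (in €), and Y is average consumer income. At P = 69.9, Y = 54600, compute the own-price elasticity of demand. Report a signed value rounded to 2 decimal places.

-0.58

At the given values, q = 678 − 5.96(69.9) + 0.00838(54600) = 718.944.
∂q/∂P = −5.96.
E = (-5.96) × (69.9/718.944) = -0.5794…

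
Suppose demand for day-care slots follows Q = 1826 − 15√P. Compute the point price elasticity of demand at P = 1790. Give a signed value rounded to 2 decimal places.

-0.27

dQ/dP = −15/(2√P) = -0.17727. At P = 1790, Q = 1191.37.
Ed = (dQ/dP)·(P/Q) = (-0.17727) × (1790/1191.37) = -0.2663…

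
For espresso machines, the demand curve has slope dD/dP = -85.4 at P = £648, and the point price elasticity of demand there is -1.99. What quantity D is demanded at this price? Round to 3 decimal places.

27808.643

Ed = (dD/dP)·(P/D) ⇒ D = (dD/dP)·P/Ed = (-85.4)·648/(-1.99) = 27808.64321…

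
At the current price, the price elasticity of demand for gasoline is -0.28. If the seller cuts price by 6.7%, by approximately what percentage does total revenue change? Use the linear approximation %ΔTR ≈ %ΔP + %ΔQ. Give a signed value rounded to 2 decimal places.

-4.82%

%ΔQ ≈ Ed × %ΔP = (-0.28) × (-6.7%) = +1.8760%
%ΔTR ≈ %ΔP + %ΔQ = (-6.7%) + (+1.8760%) = -4.8240%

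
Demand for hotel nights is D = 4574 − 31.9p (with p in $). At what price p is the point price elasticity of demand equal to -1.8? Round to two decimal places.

Ed = −31.9p/(4574 − 31.9p). Set this equal to -1.8:
31.9p = 1.8·(4574 − 31.9p) ⇒ 31.9p(1 + 1.8) = 1.8·4574
p = 1.8·4574 / (31.9·2.8) = 92.1764…

92.18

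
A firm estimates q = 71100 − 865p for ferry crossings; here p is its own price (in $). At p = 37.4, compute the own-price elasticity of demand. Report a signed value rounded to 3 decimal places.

-0.835

At the given values, q = 71100 − 865(37.4) = 38749.
∂q/∂p = −865.
E = (-865) × (37.4/38749) = -0.83488…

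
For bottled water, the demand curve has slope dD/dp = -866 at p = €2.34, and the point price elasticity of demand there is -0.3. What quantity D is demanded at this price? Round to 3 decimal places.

Ed = (dD/dp)·(p/D) ⇒ D = (dD/dp)·p/Ed = (-866)·2.34/(-0.3) = 6754.8

6754.800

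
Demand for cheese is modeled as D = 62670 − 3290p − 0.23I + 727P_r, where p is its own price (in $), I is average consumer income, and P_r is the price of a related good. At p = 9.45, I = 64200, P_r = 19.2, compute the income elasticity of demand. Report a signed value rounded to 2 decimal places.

-0.48

At the given values, D = 62670 − 3290(9.45) − 0.23(64200) + 727(19.2) = 30771.9.
∂D/∂I = -0.23.
E = (-0.23) × (64200/30771.9) = -0.4798…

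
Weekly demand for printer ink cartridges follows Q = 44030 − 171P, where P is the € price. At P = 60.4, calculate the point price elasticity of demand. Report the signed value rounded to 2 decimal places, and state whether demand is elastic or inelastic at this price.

-0.31; inelastic

dQ/dP = −171. At P = 60.4, Q = 44030 − 171(60.4) = 33701.6.
Ed = (dQ/dP)·(P/Q) = −171 × (60.4/33701.6) = -0.3064…
|Ed| = 0.31 < 1, so demand is inelastic.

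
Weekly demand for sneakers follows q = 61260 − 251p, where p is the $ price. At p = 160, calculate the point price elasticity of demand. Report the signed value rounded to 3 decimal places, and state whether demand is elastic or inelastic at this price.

-1.903; elastic

dq/dp = −251. At p = 160, q = 61260 − 251(160) = 21100.
Ed = (dq/dp)·(p/q) = −251 × (160/21100) = -1.90331…
|Ed| = 1.903 > 1, so demand is elastic.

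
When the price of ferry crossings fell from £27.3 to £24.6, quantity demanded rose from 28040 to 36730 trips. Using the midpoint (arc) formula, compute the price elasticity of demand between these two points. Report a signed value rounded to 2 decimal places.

%ΔQ = (36730 − 28040) / [(28040 + 36730)/2] = 8690/32385 = 0.268334…
%ΔP = (24.6 − 27.3) / [(27.3 + 24.6)/2] = -2.7/25.95 = -0.104046…
Arc Ed = %ΔQ / %ΔP = (8690/32385) / (-2.7/25.95) = -2.5789…

-2.58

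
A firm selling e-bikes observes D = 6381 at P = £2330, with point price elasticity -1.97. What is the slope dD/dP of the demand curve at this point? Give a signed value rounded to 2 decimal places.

Ed = (dD/dP)·(P/D) ⇒ dD/dP = Ed·D/P = (-1.97)·6381/2330 = -5.3950…

-5.40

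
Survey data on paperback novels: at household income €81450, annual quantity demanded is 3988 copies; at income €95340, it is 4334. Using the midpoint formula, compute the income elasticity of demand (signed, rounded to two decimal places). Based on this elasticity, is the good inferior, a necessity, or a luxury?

0.53; necessity

%ΔQ = (4334 − 3988)/[( 3988 + 4334)/2] = 346/4161 = 0.083153…
%ΔIncome = (95340 − 81450)/[( 81450 + 95340)/2] = 13890/88395 = 0.157135…
E_income = (346/4161) / (13890/88395) = 0.5291…
0 < E_income < 1 ⇒ normal good, necessity.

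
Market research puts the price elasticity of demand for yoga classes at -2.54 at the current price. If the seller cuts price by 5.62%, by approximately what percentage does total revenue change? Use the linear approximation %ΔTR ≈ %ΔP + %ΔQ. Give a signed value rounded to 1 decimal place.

+8.7%

%ΔQ ≈ Ed × %ΔP = (-2.54) × (-5.62%) = +14.2748%
%ΔTR ≈ %ΔP + %ΔQ = (-5.62%) + (+14.2748%) = +8.6548%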